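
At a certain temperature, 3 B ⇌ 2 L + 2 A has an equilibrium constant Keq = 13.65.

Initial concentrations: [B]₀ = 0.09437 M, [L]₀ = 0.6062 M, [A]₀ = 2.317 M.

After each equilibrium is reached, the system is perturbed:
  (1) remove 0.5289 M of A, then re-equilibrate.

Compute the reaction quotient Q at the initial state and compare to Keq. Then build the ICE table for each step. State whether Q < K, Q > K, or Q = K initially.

Q₀ = 2347; Q > K (proceeds reverse)

Q₀ = 2347 vs Keq = 13.65 ⇒ Q>K, reverse
Step 1:
                  B         L         A
  init      0.09437    0.6062     2.317
  Δ          0.2893   -0.1929   -0.1929
  eq         0.3837    0.4133     2.124
  solve Keq expr → x = -0.09643; check Q = 13.65
Then remove 0.5289 M of A.
Step 2:
                  B         L         A
  init       0.3837    0.4133     1.595
  Δ        -0.04665    0.0311    0.0311
  eq          0.337    0.4444     1.626
  solve Keq expr → x = 0.01555; check Q = 13.65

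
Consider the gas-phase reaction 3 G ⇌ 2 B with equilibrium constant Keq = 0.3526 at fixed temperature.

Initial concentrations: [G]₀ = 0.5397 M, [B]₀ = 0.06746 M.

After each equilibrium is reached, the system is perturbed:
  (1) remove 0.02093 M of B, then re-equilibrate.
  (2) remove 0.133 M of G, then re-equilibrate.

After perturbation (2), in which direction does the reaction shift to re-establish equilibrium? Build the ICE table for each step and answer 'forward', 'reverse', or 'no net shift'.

Q₀ = 0.02895 vs Keq = 0.3526 ⇒ Q<K, forward
Step 1:
                  G         B
  init       0.5397   0.06746
  Δ         -0.1313   0.08753
  eq         0.4084     0.155
  solve Keq expr → x = 0.04376; check Q = 0.3526
Then remove 0.02093 M of B.
Step 2:
                  G         B
  init       0.4084    0.1341
  Δ        -0.01702   0.01134
  eq         0.3914    0.1454
  solve Keq expr → x = 0.005672; check Q = 0.3526
Then remove 0.133 M of G.
Step 3:
                  G         B
  init       0.2584    0.1454
  Δ          0.0589  -0.03927
  eq         0.3173    0.1061
  solve Keq expr → x = -0.01963; check Q = 0.3526

Direction: reverse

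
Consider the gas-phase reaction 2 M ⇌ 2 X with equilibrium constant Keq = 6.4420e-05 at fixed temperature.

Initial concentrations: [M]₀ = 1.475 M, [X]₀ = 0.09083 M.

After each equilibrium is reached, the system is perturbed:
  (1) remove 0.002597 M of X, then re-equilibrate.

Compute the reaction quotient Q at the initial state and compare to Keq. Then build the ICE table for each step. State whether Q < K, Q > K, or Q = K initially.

Q₀ = 0.003792 vs Keq = 6.4420e-05 ⇒ Q>K, reverse
Step 1:
                    M           X
  Initial       1.475     0.09083
  Change      0.07836    -0.07836
  Equil         1.553     0.01247
  solve Keq expr → x = -0.03918; check Q = 6.4420e-05
Then remove 0.002597 M of X.
Step 2:
                    M           X
  Initial       1.553    0.009871
  Change    -0.002576    0.002576
  Equil         1.551     0.01245
  solve Keq expr → x = 0.001288; check Q = 6.4420e-05

Q₀ = 0.003792; Q > K (proceeds reverse)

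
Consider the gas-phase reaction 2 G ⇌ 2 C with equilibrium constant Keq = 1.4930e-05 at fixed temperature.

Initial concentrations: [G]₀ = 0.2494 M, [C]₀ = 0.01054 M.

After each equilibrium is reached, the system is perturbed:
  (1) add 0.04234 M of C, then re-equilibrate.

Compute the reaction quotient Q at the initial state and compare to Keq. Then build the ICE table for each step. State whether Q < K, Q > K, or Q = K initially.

Q₀ = 0.001786 vs Keq = 1.4930e-05 ⇒ Q>K, reverse
Step 1:
                  G         C
  init       0.2494   0.01054
  Δ        0.009539 -0.009539
  eq         0.2589  0.001001
  solve Keq expr → x = -0.00477; check Q = 1.4930e-05
Then add 0.04234 M of C.
Step 2:
                  G         C
  init       0.2589   0.04334
  Δ         0.04218  -0.04218
  eq         0.3011  0.001163
  solve Keq expr → x = -0.02109; check Q = 1.4930e-05

Q₀ = 0.001786; Q > K (proceeds reverse)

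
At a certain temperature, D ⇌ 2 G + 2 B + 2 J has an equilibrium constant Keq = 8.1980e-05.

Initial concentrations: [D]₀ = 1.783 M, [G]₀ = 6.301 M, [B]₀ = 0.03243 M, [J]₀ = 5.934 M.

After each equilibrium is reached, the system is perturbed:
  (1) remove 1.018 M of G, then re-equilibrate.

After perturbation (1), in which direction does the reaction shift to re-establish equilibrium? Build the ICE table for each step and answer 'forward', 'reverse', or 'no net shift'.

Direction: forward

Q₀ = 0.8246 vs Keq = 8.1980e-05 ⇒ Q>K, reverse
Step 1:
                   D          G          B          J
  Initial      1.783      6.301    0.03243      5.934
  Change     0.01605    -0.0321    -0.0321    -0.0321
  Equil        1.799      6.269 3.2824e-04      5.902
  solve Keq expr → x = -0.01605; check Q = 8.1980e-05
Then remove 1.018 M of G.
Step 2:
                   D          G          B          J
  Initial      1.799      5.251 3.2824e-04      5.902
  Change  -3.1812e-05 6.3624e-05 6.3624e-05 6.3624e-05
  Equil        1.799      5.251 3.9187e-04      5.902
  solve Keq expr → x = 3.1812e-05; check Q = 8.1980e-05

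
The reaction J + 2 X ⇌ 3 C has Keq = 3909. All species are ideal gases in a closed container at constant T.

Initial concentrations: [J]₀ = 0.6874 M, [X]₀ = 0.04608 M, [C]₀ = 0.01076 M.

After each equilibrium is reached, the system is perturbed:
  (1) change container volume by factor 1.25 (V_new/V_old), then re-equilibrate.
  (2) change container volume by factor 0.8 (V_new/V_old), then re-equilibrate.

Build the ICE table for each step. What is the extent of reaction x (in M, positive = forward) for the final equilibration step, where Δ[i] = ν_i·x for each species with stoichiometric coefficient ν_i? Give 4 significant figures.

x = 0 M

Q₀ = 8.5350e-04 vs Keq = 3909 ⇒ Q<K, forward
Step 1:
                    J           X           C
  Initial      0.6874     0.04608     0.01076
  Change     -0.02282    -0.04564     0.06846
  Equil        0.6646  4.3750e-04     0.07922
  solve Keq expr → x = 0.02282; check Q = 3909
Then change container volume by factor 1.25 (V_new/V_old).
Step 2:
                    J           X           C
  Initial      0.5317  3.5000e-04     0.06338
  Change            0           0           0
  Equil        0.5317  3.5000e-04     0.06338
  solve Keq expr → x = 0; check Q = 3909
Then change container volume by factor 0.8 (V_new/V_old).
Step 3:
                    J           X           C
  Initial      0.6646  4.3750e-04     0.07922
  Change            0           0           0
  Equil        0.6646  4.3750e-04     0.07922
  solve Keq expr → x = 0; check Q = 3909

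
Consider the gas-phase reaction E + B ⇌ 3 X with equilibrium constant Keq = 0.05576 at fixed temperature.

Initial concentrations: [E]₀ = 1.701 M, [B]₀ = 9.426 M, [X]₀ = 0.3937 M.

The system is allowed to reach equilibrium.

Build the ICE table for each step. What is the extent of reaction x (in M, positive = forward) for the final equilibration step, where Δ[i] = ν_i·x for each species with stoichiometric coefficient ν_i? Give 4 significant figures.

Q₀ = 0.003806 vs Keq = 0.05576 ⇒ Q<K, forward
Step 1:
                   E          B          X
  init         1.701      9.426     0.3937
  Δ          -0.1764    -0.1764     0.5293
  eq           1.525       9.25      0.923
  solve Keq expr → x = 0.1764; check Q = 0.05576

x = 0.1764 M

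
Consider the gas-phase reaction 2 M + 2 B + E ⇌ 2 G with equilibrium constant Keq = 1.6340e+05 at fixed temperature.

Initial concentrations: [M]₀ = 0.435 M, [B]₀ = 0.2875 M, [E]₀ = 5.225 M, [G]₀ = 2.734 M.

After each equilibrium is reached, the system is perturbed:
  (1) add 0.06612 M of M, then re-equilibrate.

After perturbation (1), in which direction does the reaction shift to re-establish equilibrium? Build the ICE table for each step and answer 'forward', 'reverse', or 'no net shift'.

Direction: forward

Q₀ = 91.47 vs Keq = 1.6340e+05 ⇒ Q<K, forward
Step 1:
                  M         B         E         G
  init        0.435    0.2875     5.225     2.734
  Δ         -0.2678   -0.2678   -0.1339    0.2678
  eq         0.1672   0.01969     5.091     3.002
  solve Keq expr → x = 0.1339; check Q = 1.6340e+05
Then add 0.06612 M of M.
Step 2:
                  M         B         E         G
  init       0.2333   0.01969     5.091     3.002
  Δ       -0.005227 -0.005227 -0.002613  0.005227
  eq         0.2281   0.01446     5.088     3.007
  solve Keq expr → x = 0.002613; check Q = 1.6340e+05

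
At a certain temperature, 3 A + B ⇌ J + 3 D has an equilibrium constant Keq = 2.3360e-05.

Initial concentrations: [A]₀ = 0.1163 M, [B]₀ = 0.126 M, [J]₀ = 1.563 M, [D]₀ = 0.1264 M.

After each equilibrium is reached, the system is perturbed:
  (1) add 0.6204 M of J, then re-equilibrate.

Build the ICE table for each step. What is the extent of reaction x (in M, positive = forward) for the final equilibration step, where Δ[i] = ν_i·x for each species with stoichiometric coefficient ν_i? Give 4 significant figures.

x = -1.1600e-04 M

Q₀ = 15.93 vs Keq = 2.3360e-05 ⇒ Q>K, reverse
Step 1:
                   A          B          J          D
  Initial     0.1163      0.126      1.563     0.1264
  Change      0.1231    0.04104   -0.04104    -0.1231
  Equil       0.2394      0.167      1.522   0.003277
  solve Keq expr → x = -0.04104; check Q = 2.3360e-05
Then add 0.6204 M of J.
Step 2:
                   A          B          J          D
  Initial     0.2394      0.167      2.142   0.003277
  Change  3.4799e-04 1.1600e-04 -1.1600e-04 -3.4799e-04
  Equil       0.2398     0.1672      2.142   0.002929
  solve Keq expr → x = -1.1600e-04; check Q = 2.3360e-05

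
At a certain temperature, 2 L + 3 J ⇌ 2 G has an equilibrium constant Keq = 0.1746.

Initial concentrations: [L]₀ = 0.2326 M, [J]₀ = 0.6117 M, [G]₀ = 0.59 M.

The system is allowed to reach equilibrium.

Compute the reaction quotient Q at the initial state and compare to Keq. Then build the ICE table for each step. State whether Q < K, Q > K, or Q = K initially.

Q₀ = 28.11 vs Keq = 0.1746 ⇒ Q>K, reverse
Step 1:
                  L         J         G
  I          0.2326    0.6117      0.59
  C          0.3233    0.4849   -0.3233
  E          0.5559     1.097    0.2667
  solve Keq expr → x = -0.1616; check Q = 0.1746

Q₀ = 28.11; Q > K (proceeds reverse)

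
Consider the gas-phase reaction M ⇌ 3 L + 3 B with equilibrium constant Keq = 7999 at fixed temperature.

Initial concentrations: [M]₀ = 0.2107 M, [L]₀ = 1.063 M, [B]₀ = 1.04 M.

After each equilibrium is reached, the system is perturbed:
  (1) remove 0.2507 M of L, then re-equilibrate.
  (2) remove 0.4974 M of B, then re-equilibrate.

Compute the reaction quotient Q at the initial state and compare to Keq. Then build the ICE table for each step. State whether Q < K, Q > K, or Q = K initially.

Q₀ = 6.413 vs Keq = 7999 ⇒ Q<K, forward
Step 1:
                   M          L          B
  Initial     0.2107      1.063       1.04
  Change     -0.2079     0.6238     0.6238
  Equil     0.002764      1.687      1.664
  solve Keq expr → x = 0.2079; check Q = 7999
Then remove 0.2507 M of L.
Step 2:
                   M          L          B
  Initial   0.002764      1.436      1.664
  Change   -0.001037   0.003112   0.003112
  Equil     0.001726      1.439      1.667
  solve Keq expr → x = 0.001037; check Q = 7999
Then remove 0.4974 M of B.
Step 3:
                   M          L          B
  Initial   0.001726      1.439       1.17
  Change   -0.001121   0.003362   0.003362
  Equil   6.0555e-04      1.443      1.173
  solve Keq expr → x = 0.001121; check Q = 7999

Q₀ = 6.413; Q < K (proceeds forward)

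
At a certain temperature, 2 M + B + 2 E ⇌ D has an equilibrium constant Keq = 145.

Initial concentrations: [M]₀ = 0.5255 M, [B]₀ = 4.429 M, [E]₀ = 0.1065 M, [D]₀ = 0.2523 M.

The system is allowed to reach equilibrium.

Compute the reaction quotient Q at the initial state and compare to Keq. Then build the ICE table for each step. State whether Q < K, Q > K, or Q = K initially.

Q₀ = 18.19 vs Keq = 145 ⇒ Q<K, forward
Step 1:
                    M           B           E           D
  init         0.5255       4.429      0.1065      0.2523
  Δ          -0.06115    -0.03057    -0.06115     0.03057
  eq           0.4644       4.398     0.04535      0.2829
  solve Keq expr → x = 0.03057; check Q = 145

Q₀ = 18.19; Q < K (proceeds forward)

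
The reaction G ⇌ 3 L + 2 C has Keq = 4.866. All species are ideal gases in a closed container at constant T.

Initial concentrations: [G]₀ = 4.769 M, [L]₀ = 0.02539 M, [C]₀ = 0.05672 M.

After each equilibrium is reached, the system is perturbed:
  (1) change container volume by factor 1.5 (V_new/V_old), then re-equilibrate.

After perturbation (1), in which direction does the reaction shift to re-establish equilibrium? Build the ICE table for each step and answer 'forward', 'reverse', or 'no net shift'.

Q₀ = 1.1042e-08 vs Keq = 4.866 ⇒ Q<K, forward
Step 1:
                  G         L         C
  I           4.769   0.02539   0.05672
  C         -0.6961     2.088     1.392
  E           4.073     2.114     1.449
  solve Keq expr → x = 0.6961; check Q = 4.866
Then change container volume by factor 1.5 (V_new/V_old).
Step 2:
                  G         L         C
  I           2.715     1.409    0.9659
  C         -0.1734    0.5201    0.3467
  E           2.542     1.929     1.313
  solve Keq expr → x = 0.1734; check Q = 4.866

Direction: forward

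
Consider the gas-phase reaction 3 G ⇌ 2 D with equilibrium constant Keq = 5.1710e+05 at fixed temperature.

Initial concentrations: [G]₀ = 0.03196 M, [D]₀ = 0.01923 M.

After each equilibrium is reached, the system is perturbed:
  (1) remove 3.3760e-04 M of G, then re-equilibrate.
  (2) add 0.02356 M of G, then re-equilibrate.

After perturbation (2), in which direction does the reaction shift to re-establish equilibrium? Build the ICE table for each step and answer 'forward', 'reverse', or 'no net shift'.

Q₀ = 11.33 vs Keq = 5.1710e+05 ⇒ Q<K, forward
Step 1:
                  G         D
  I         0.03196   0.01923
  C        -0.03051   0.02034
  E        0.001447   0.03957
  solve Keq expr → x = 0.01017; check Q = 5.1710e+05
Then remove 3.3760e-04 M of G.
Step 2:
                  G         D
  I        0.001109   0.03957
  C       3.3220e-04 -2.2146e-04
  E        0.001441   0.03935
  solve Keq expr → x = -1.1073e-04; check Q = 5.1710e+05
Then add 0.02356 M of G.
Step 3:
                  G         D
  I           0.025   0.03935
  C         -0.0232   0.01547
  E        0.001798   0.05482
  solve Keq expr → x = 0.007734; check Q = 5.1710e+05

Direction: forward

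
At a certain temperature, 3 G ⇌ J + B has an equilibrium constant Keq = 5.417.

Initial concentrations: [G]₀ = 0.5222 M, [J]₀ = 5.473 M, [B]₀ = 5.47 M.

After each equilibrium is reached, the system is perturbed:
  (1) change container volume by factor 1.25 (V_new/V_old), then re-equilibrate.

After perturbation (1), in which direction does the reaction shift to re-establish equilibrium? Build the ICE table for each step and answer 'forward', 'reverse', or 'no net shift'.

Q₀ = 210.2 vs Keq = 5.417 ⇒ Q>K, reverse
Step 1:
                  G         J         B
  I          0.5222     5.473      5.47
  C           1.161   -0.3871   -0.3871
  E           1.684     5.086     5.083
  solve Keq expr → x = -0.3871; check Q = 5.417
Then change container volume by factor 1.25 (V_new/V_old).
Step 2:
                  G         J         B
  I           1.347     4.069     4.066
  C         0.09635  -0.03212  -0.03212
  E           1.443     4.037     4.034
  solve Keq expr → x = -0.03212; check Q = 5.417

Direction: reverse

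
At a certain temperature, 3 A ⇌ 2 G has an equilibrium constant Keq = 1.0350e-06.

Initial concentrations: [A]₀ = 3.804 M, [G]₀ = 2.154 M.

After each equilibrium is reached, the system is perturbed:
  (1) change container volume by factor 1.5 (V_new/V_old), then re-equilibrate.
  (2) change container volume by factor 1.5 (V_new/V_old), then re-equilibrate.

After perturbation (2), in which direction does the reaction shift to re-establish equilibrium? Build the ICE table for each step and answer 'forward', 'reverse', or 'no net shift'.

Direction: reverse

Q₀ = 0.08429 vs Keq = 1.0350e-06 ⇒ Q>K, reverse
Step 1:
                    A           G
  init          3.804       2.154
  Δ             3.203      -2.135
  eq            7.007     0.01887
  solve Keq expr → x = -1.068; check Q = 1.0350e-06
Then change container volume by factor 1.5 (V_new/V_old).
Step 2:
                    A           G
  init          4.671     0.01258
  Δ          0.003445   -0.002297
  eq            4.675     0.01028
  solve Keq expr → x = -0.001148; check Q = 1.0350e-06
Then change container volume by factor 1.5 (V_new/V_old).
Step 3:
                    A           G
  init          3.116    0.006855
  Δ          0.001879   -0.001253
  eq            3.118    0.005602
  solve Keq expr → x = -6.2640e-04; check Q = 1.0350e-06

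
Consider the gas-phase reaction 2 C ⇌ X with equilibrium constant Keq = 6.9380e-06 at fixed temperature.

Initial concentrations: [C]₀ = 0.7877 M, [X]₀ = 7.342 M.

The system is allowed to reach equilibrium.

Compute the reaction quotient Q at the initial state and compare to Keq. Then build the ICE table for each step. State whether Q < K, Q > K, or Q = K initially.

Q₀ = 11.83; Q > K (proceeds reverse)

Q₀ = 11.83 vs Keq = 6.9380e-06 ⇒ Q>K, reverse
Step 1:
                  C         X
  I          0.7877     7.342
  C           14.68     -7.34
  E           15.47   0.00166
  solve Keq expr → x = -7.34; check Q = 6.9380e-06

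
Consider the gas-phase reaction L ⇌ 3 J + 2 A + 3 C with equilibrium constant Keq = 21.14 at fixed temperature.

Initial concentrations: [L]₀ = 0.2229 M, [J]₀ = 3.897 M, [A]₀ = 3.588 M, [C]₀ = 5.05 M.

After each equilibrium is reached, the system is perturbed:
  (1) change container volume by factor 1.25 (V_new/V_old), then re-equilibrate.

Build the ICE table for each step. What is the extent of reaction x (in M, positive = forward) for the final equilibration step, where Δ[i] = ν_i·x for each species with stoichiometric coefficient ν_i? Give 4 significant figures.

Q₀ = 4.4021e+05 vs Keq = 21.14 ⇒ Q>K, reverse
Step 1:
                    L           J           A           C
  init         0.2229       3.897       3.588        5.05
  Δ            0.9709      -2.913      -1.942      -2.913
  eq            1.194      0.9843       1.646       2.137
  solve Keq expr → x = -0.9709; check Q = 21.14
Then change container volume by factor 1.25 (V_new/V_old).
Step 2:
                    L           J           A           C
  init          0.955      0.7875       1.317        1.71
  Δ          -0.08309      0.2493      0.1662      0.2493
  eq           0.8719       1.037       1.483       1.959
  solve Keq expr → x = 0.08309; check Q = 21.14

x = 0.08309 M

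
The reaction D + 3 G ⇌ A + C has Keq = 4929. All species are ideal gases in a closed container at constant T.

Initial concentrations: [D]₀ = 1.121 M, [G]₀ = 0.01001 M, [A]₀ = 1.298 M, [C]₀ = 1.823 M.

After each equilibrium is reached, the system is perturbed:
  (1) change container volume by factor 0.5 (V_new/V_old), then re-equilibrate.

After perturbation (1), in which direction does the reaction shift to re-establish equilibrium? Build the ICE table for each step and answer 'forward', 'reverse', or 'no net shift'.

Direction: forward

Q₀ = 2.1045e+06 vs Keq = 4929 ⇒ Q>K, reverse
Step 1:
                    D           G           A           C
  init          1.121     0.01001       1.298       1.823
  Δ            0.0214     0.06419     -0.0214     -0.0214
  eq            1.142      0.0742       1.277       1.802
  solve Keq expr → x = -0.0214; check Q = 4929
Then change container volume by factor 0.5 (V_new/V_old).
Step 2:
                    D           G           A           C
  init          2.285      0.1484       2.553       3.603
  Δ          -0.01809    -0.05428     0.01809     0.01809
  eq            2.267     0.09411       2.571       3.621
  solve Keq expr → x = 0.01809; check Q = 4929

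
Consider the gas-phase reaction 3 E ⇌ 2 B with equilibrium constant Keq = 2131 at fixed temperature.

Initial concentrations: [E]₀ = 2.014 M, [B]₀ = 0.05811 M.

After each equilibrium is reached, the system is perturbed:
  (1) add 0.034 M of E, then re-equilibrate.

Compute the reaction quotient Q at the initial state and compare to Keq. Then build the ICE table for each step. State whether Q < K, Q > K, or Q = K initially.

Q₀ = 4.1336e-04 vs Keq = 2131 ⇒ Q<K, forward
Step 1:
                   E          B
  I            2.014    0.05811
  C            -1.92       1.28
  E          0.09435      1.338
  solve Keq expr → x = 0.6399; check Q = 2131
Then add 0.034 M of E.
Step 2:
                   E          B
  I           0.1284      1.338
  C         -0.03297    0.02198
  E          0.09538       1.36
  solve Keq expr → x = 0.01099; check Q = 2131

Q₀ = 4.1336e-04; Q < K (proceeds forward)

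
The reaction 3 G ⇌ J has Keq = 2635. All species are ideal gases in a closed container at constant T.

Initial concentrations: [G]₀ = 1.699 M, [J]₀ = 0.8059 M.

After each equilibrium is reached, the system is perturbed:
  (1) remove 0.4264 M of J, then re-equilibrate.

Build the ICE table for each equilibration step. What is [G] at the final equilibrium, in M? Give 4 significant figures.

Q₀ = 0.1643 vs Keq = 2635 ⇒ Q<K, forward
Step 1:
                    G           J
  Initial       1.699      0.8059
  Change       -1.619      0.5397
  Equil       0.07993       1.346
  solve Keq expr → x = 0.5397; check Q = 2635
Then remove 0.4264 M of J.
Step 2:
                    G           J
  Initial     0.07993      0.9192
  Change    -0.009455    0.003152
  Equil       0.07048      0.9223
  solve Keq expr → x = 0.003152; check Q = 2635

[G]_eq = 0.07048 M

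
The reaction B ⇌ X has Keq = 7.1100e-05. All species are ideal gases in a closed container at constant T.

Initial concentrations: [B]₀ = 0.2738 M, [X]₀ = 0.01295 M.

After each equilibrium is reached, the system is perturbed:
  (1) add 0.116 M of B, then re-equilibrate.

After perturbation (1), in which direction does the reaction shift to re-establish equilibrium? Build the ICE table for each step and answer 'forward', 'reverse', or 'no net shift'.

Direction: forward

Q₀ = 0.0473 vs Keq = 7.1100e-05 ⇒ Q>K, reverse
Step 1:
                   B          X
  Initial     0.2738    0.01295
  Change     0.01293   -0.01293
  Equil       0.2867 2.0386e-05
  solve Keq expr → x = -0.01293; check Q = 7.1100e-05
Then add 0.116 M of B.
Step 2:
                   B          X
  Initial     0.4027 2.0386e-05
  Change  -8.2470e-06 8.2470e-06
  Equil       0.4027 2.8633e-05
  solve Keq expr → x = 8.2470e-06; check Q = 7.1100e-05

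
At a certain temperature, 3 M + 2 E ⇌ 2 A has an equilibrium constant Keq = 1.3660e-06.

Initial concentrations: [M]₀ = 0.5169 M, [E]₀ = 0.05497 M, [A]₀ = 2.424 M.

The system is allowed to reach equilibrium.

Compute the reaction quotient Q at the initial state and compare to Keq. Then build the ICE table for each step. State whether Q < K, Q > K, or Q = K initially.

Q₀ = 1.4080e+04 vs Keq = 1.3660e-06 ⇒ Q>K, reverse
Step 1:
                  M         E         A
  I          0.5169   0.05497     2.424
  C             3.6       2.4      -2.4
  E           4.117     2.455   0.02397
  solve Keq expr → x = -1.2; check Q = 1.3660e-06

Q₀ = 1.4080e+04; Q > K (proceeds reverse)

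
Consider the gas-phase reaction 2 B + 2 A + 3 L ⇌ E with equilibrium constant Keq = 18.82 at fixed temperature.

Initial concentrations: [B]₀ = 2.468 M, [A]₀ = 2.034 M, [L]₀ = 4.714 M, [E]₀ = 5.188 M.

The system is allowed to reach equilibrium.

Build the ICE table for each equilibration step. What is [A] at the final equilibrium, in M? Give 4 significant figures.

[A]_eq = 0.2707 M

Q₀ = 0.001965 vs Keq = 18.82 ⇒ Q<K, forward
Step 1:
                  B         A         L         E
  Initial     2.468     2.034     4.714     5.188
  Change     -1.763    -1.763    -2.645    0.8816
  Equil      0.7047    0.2707     2.069      6.07
  solve Keq expr → x = 0.8816; check Q = 18.82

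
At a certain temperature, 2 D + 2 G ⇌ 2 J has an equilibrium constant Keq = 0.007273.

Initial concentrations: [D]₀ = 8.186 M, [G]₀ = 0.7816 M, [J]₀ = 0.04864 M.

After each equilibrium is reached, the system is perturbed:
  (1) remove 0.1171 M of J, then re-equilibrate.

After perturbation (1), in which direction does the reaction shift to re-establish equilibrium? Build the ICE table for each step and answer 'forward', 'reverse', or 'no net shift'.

Direction: forward

Q₀ = 5.7793e-05 vs Keq = 0.007273 ⇒ Q<K, forward
Step 1:
                  D         G         J
  init        8.186    0.7816   0.04864
  Δ         -0.2856   -0.2856    0.2856
  eq            7.9     0.496    0.3342
  solve Keq expr → x = 0.1428; check Q = 0.007273
Then remove 0.1171 M of J.
Step 2:
                  D         G         J
  init          7.9     0.496    0.2171
  Δ        -0.06847  -0.06847   0.06847
  eq          7.832    0.4276    0.2856
  solve Keq expr → x = 0.03424; check Q = 0.007273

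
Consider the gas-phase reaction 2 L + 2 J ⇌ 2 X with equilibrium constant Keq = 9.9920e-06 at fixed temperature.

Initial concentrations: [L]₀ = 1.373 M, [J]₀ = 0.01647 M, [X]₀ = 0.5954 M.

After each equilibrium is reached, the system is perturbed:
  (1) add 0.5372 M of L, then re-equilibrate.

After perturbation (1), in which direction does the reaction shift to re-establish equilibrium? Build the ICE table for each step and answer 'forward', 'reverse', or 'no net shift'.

Direction: forward

Q₀ = 693.2 vs Keq = 9.9920e-06 ⇒ Q>K, reverse
Step 1:
                  L         J         X
  init        1.373   0.01647    0.5954
  Δ          0.5916    0.5916   -0.5916
  eq          1.965    0.6081  0.003776
  solve Keq expr → x = -0.2958; check Q = 9.9920e-06
Then add 0.5372 M of L.
Step 2:
                  L         J         X
  init        2.502    0.6081  0.003776
  Δ       -0.001023 -0.001023  0.001023
  eq          2.501    0.6071  0.004799
  solve Keq expr → x = 5.1128e-04; check Q = 9.9920e-06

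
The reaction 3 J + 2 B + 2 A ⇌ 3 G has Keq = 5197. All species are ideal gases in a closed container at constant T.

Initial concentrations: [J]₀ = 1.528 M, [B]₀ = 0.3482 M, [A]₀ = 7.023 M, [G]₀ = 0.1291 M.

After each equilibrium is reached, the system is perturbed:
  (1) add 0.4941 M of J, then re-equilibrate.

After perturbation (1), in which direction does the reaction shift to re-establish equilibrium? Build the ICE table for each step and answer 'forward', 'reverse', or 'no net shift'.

Q₀ = 1.0086e-04 vs Keq = 5197 ⇒ Q<K, forward
Step 1:
                    J           B           A           G
  I             1.528      0.3482       7.023      0.1291
  C           -0.5207     -0.3471     -0.3471      0.5207
  E             1.007    0.001077       6.676      0.6498
  solve Keq expr → x = 0.1736; check Q = 5197
Then add 0.4941 M of J.
Step 2:
                    J           B           A           G
  I             1.501    0.001077       6.676      0.6498
  C       -7.2520e-04 -4.8347e-04 -4.8347e-04  7.2520e-04
  E             1.501  5.9305e-04       6.675      0.6505
  solve Keq expr → x = 2.4173e-04; check Q = 5197

Direction: forward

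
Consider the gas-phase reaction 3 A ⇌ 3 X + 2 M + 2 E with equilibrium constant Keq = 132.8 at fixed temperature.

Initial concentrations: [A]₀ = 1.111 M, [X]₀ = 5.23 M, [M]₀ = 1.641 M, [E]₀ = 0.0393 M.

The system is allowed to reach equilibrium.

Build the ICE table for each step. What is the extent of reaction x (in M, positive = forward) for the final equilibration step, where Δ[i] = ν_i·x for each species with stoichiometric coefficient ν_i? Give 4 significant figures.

Q₀ = 0.4339 vs Keq = 132.8 ⇒ Q<K, forward
Step 1:
                    A           X           M           E
  init          1.111        5.23       1.641      0.0393
  Δ           -0.3755      0.3755      0.2503      0.2503
  eq           0.7355       5.605       1.891      0.2896
  solve Keq expr → x = 0.1252; check Q = 132.8

x = 0.1252 M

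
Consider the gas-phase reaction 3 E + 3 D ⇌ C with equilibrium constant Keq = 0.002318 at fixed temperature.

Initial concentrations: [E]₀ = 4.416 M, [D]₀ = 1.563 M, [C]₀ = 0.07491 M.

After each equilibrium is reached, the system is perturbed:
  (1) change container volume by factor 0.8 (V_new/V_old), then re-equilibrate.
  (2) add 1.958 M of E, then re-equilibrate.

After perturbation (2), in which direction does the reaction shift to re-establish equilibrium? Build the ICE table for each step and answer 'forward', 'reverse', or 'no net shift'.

Direction: forward

Q₀ = 2.2781e-04 vs Keq = 0.002318 ⇒ Q<K, forward
Step 1:
                   E          D          C
  I            4.416      1.563    0.07491
  C          -0.4255    -0.4255     0.1418
  E             3.99      1.137     0.2168
  solve Keq expr → x = 0.1418; check Q = 0.002318
Then change container volume by factor 0.8 (V_new/V_old).
Step 2:
                   E          D          C
  I            4.988      1.422     0.2709
  C          -0.2772    -0.2772    0.09241
  E            4.711      1.145     0.3634
  solve Keq expr → x = 0.09241; check Q = 0.002318
Then add 1.958 M of E.
Step 3:
                   E          D          C
  I            6.669      1.145     0.3634
  C          -0.2461    -0.2461    0.08204
  E            6.423     0.8985     0.4454
  solve Keq expr → x = 0.08204; check Q = 0.002318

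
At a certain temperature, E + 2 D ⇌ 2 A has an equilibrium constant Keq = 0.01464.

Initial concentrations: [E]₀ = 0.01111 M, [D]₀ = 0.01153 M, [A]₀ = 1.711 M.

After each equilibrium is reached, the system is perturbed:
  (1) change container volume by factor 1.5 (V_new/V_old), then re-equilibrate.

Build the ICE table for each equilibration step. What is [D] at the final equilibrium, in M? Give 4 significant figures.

[D]_eq = 1.055 M

Q₀ = 1.9821e+06 vs Keq = 0.01464 ⇒ Q>K, reverse
Step 1:
                   E          D          A
  I          0.01111    0.01153      1.711
  C           0.7722      1.544     -1.544
  E           0.7833      1.556     0.1666
  solve Keq expr → x = -0.7722; check Q = 0.01464
Then change container volume by factor 1.5 (V_new/V_old).
Step 2:
                   E          D          A
  I           0.5222      1.037     0.1111
  C         0.009008    0.01802   -0.01802
  E           0.5312      1.055    0.09306
  solve Keq expr → x = -0.009008; check Q = 0.01464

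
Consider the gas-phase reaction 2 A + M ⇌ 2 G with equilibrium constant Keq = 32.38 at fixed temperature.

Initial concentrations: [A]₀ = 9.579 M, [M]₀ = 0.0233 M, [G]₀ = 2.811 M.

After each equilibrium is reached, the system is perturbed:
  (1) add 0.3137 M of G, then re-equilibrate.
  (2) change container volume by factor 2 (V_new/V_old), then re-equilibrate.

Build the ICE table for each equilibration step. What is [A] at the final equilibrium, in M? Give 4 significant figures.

[A]_eq = 4.773 M

Q₀ = 3.696 vs Keq = 32.38 ⇒ Q<K, forward
Step 1:
                  A         M         G
  I           9.579    0.0233     2.811
  C        -0.04108  -0.02054   0.04108
  E           9.538  0.002761     2.852
  solve Keq expr → x = 0.02054; check Q = 32.38
Then add 0.3137 M of G.
Step 2:
                  A         M         G
  I           9.538  0.002761     3.166
  C        0.001274 6.3723e-04 -0.001274
  E           9.539  0.003399     3.165
  solve Keq expr → x = -6.3723e-04; check Q = 32.38
Then change container volume by factor 2 (V_new/V_old).
Step 3:
                  A         M         G
  I            4.77  0.001699     1.582
  C         0.00336   0.00168  -0.00336
  E           4.773  0.003379     1.579
  solve Keq expr → x = -0.00168; check Q = 32.38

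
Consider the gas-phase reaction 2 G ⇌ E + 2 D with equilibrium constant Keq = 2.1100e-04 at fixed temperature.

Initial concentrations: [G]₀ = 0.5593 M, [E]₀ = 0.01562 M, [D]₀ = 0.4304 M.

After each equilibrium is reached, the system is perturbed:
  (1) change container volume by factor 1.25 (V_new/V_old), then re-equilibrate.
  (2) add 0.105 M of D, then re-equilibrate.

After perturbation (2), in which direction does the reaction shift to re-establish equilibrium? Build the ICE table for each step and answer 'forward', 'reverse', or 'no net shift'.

Q₀ = 0.00925 vs Keq = 2.1100e-04 ⇒ Q>K, reverse
Step 1:
                  G         E         D
  init       0.5593   0.01562    0.4304
  Δ         0.03032  -0.01516  -0.03032
  eq         0.5896 4.5830e-04    0.4001
  solve Keq expr → x = -0.01516; check Q = 2.1100e-04
Then change container volume by factor 1.25 (V_new/V_old).
Step 2:
                  G         E         D
  init       0.4717 3.6664e-04    0.3201
  Δ       -1.8157e-04 9.0787e-05 1.8157e-04
  eq         0.4715 4.5742e-04    0.3202
  solve Keq expr → x = 9.0787e-05; check Q = 2.1100e-04
Then add 0.105 M of D.
Step 3:
                  G         E         D
  init       0.4715 4.5742e-04    0.4252
  Δ       3.9417e-04 -1.9709e-04 -3.9417e-04
  eq         0.4719 2.6034e-04    0.4248
  solve Keq expr → x = -1.9709e-04; check Q = 2.1100e-04

Direction: reverse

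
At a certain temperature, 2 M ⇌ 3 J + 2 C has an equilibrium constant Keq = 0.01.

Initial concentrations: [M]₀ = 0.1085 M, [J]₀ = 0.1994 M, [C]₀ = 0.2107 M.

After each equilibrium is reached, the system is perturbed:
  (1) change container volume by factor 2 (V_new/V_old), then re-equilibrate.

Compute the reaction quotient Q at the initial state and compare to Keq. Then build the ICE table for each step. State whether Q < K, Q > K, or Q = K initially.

Q₀ = 0.0299; Q > K (proceeds reverse)

Q₀ = 0.0299 vs Keq = 0.01 ⇒ Q>K, reverse
Step 1:
                    M           J           C
  init         0.1085      0.1994      0.2107
  Δ           0.02129    -0.03194    -0.02129
  eq           0.1298      0.1675      0.1894
  solve Keq expr → x = -0.01065; check Q = 0.01
Then change container volume by factor 2 (V_new/V_old).
Step 2:
                    M           J           C
  init         0.0649     0.08373      0.0947
  Δ           -0.0204      0.0306      0.0204
  eq           0.0445      0.1143      0.1151
  solve Keq expr → x = 0.0102; check Q = 0.01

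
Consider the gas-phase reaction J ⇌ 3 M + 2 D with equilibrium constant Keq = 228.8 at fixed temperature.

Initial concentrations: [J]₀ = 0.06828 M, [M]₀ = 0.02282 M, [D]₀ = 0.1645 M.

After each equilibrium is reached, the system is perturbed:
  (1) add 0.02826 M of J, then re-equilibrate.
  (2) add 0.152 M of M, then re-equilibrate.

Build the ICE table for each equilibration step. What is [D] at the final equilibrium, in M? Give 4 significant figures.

Q₀ = 4.7096e-06 vs Keq = 228.8 ⇒ Q<K, forward
Step 1:
                  J         M         D
  Initial   0.06828   0.02282    0.1645
  Change   -0.06828    0.2048    0.1366
  Equil   4.6731e-06    0.2276    0.3011
  solve Keq expr → x = 0.06828; check Q = 228.8
Then add 0.02826 M of J.
Step 2:
                  J         M         D
  Initial   0.02826    0.2276    0.3011
  Change   -0.02825   0.08474    0.0565
  Equil   1.7033e-05    0.3124    0.3575
  solve Keq expr → x = 0.02825; check Q = 228.8
Then add 0.152 M of M.
Step 3:
                  J         M         D
  Initial 1.7033e-05    0.4644    0.3575
  Change  3.8857e-05 -1.1657e-04 -7.7715e-05
  Equil   5.5890e-05    0.4643    0.3575
  solve Keq expr → x = -3.8857e-05; check Q = 228.8

[D]_eq = 0.3575 M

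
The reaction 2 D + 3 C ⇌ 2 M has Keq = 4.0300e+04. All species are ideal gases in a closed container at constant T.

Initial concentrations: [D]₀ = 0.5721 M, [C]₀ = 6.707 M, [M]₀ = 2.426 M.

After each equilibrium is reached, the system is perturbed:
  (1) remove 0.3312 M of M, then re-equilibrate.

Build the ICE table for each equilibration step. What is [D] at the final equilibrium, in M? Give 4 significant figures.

[D]_eq = 9.3851e-04 M

Q₀ = 0.0596 vs Keq = 4.0300e+04 ⇒ Q<K, forward
Step 1:
                  D         C         M
  init       0.5721     6.707     2.426
  Δ          -0.571   -0.8566     0.571
  eq       0.001055      5.85     2.997
  solve Keq expr → x = 0.2855; check Q = 4.0300e+04
Then remove 0.3312 M of M.
Step 2:
                  D         C         M
  init     0.001055      5.85     2.666
  Δ       -1.1651e-04 -1.7476e-04 1.1651e-04
  eq      9.3851e-04      5.85     2.666
  solve Keq expr → x = 5.8253e-05; check Q = 4.0300e+04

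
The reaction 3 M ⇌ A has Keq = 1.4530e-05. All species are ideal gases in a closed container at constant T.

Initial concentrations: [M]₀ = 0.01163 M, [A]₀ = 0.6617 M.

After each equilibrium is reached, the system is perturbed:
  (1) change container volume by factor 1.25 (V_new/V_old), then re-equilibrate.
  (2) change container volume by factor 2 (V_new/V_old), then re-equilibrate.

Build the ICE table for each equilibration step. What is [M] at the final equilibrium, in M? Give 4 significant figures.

Q₀ = 4.2065e+05 vs Keq = 1.4530e-05 ⇒ Q>K, reverse
Step 1:
                   M          A
  I          0.01163     0.6617
  C            1.985    -0.6616
  E            1.996 1.1561e-04
  solve Keq expr → x = -0.6616; check Q = 1.4530e-05
Then change container volume by factor 1.25 (V_new/V_old).
Step 2:
                   M          A
  I            1.597 9.2488e-05
  C       9.9854e-05 -3.3285e-05
  E            1.597 5.9204e-05
  solve Keq expr → x = -3.3285e-05; check Q = 1.4530e-05
Then change container volume by factor 2 (V_new/V_old).
Step 3:
                   M          A
  I           0.7986 2.9602e-05
  C       6.6599e-05 -2.2200e-05
  E           0.7987 7.4023e-06
  solve Keq expr → x = -2.2200e-05; check Q = 1.4530e-05

[M]_eq = 0.7987 M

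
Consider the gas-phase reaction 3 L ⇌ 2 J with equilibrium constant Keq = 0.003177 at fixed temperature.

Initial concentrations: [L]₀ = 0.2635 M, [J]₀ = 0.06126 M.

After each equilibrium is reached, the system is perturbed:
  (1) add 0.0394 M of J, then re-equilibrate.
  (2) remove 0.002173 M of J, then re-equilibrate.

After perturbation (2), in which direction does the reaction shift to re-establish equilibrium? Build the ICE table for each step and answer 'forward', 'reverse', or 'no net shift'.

Q₀ = 0.2051 vs Keq = 0.003177 ⇒ Q>K, reverse
Step 1:
                    L           J
  Initial      0.2635     0.06126
  Change      0.07522    -0.05015
  Equil        0.3387     0.01111
  solve Keq expr → x = -0.02507; check Q = 0.003177
Then add 0.0394 M of J.
Step 2:
                    L           J
  Initial      0.3387     0.05051
  Change      0.05489    -0.03659
  Equil        0.3936     0.01392
  solve Keq expr → x = -0.0183; check Q = 0.003177
Then remove 0.002173 M of J.
Step 3:
                    L           J
  Initial      0.3936     0.01175
  Change     -0.00302    0.002013
  Equil        0.3906     0.01376
  solve Keq expr → x = 0.001007; check Q = 0.003177

Direction: forward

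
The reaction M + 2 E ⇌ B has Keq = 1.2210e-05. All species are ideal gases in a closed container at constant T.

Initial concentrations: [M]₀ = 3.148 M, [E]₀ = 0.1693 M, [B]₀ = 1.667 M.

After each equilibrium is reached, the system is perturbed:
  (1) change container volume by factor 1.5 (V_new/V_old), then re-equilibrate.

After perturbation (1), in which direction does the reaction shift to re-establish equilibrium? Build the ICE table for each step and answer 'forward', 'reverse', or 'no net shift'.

Q₀ = 18.48 vs Keq = 1.2210e-05 ⇒ Q>K, reverse
Step 1:
                   M          E          B
  I            3.148     0.1693      1.667
  C            1.666      3.333     -1.666
  E            4.814      3.502 7.2085e-04
  solve Keq expr → x = -1.666; check Q = 1.2210e-05
Then change container volume by factor 1.5 (V_new/V_old).
Step 2:
                   M          E          B
  I             3.21      2.335 4.8057e-04
  C       2.6687e-04 5.3373e-04 -2.6687e-04
  E             3.21      2.335 2.1370e-04
  solve Keq expr → x = -2.6687e-04; check Q = 1.2210e-05

Direction: reverse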